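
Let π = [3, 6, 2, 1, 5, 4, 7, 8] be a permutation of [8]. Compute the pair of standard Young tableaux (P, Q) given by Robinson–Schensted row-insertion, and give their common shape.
P = [1, 4, 7, 8] / [2, 5] / [3, 6];  Q = [1, 2, 7, 8] / [3, 5] / [4, 6];  common shape = (4, 2, 2)

Row-insert the values π_1, π_2, … into P one at a time, bumping the leftmost entry strictly greater than the inserted value down to the next row. The recording tableau Q records, in position (i, j), the step at which that cell was added to P.
  Insert 3 (step 1): P = [3];  Q = [1]
  Insert 6 (step 2): P = [3, 6];  Q = [1, 2]
  Insert 2 (step 3): P = [2, 6] / [3];  Q = [1, 2] / [3]
  Insert 1 (step 4): P = [1, 6] / [2] / [3];  Q = [1, 2] / [3] / [4]
  Insert 5 (step 5): P = [1, 5] / [2, 6] / [3];  Q = [1, 2] / [3, 5] / [4]
  Insert 4 (step 6): P = [1, 4] / [2, 5] / [3, 6];  Q = [1, 2] / [3, 5] / [4, 6]
  Insert 7 (step 7): P = [1, 4, 7] / [2, 5] / [3, 6];  Q = [1, 2, 7] / [3, 5] / [4, 6]
  Insert 8 (step 8): P = [1, 4, 7, 8] / [2, 5] / [3, 6];  Q = [1, 2, 7, 8] / [3, 5] / [4, 6]
Final shape: (4, 2, 2).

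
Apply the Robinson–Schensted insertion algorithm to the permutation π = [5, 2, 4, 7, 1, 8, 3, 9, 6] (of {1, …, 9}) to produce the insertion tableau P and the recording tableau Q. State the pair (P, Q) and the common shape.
P = [1, 3, 6, 8, 9] / [2, 4, 7] / [5];  Q = [1, 3, 4, 6, 8] / [2, 7, 9] / [5];  common shape = (5, 3, 1)

Row-insert the values π_1, π_2, … into P one at a time, bumping the leftmost entry strictly greater than the inserted value down to the next row. The recording tableau Q records, in position (i, j), the step at which that cell was added to P.
  Insert 5 (step 1): P = [5];  Q = [1]
  Insert 2 (step 2): P = [2] / [5];  Q = [1] / [2]
  Insert 4 (step 3): P = [2, 4] / [5];  Q = [1, 3] / [2]
  Insert 7 (step 4): P = [2, 4, 7] / [5];  Q = [1, 3, 4] / [2]
  Insert 1 (step 5): P = [1, 4, 7] / [2] / [5];  Q = [1, 3, 4] / [2] / [5]
  Insert 8 (step 6): P = [1, 4, 7, 8] / [2] / [5];  Q = [1, 3, 4, 6] / [2] / [5]
  Insert 3 (step 7): P = [1, 3, 7, 8] / [2, 4] / [5];  Q = [1, 3, 4, 6] / [2, 7] / [5]
  Insert 9 (step 8): P = [1, 3, 7, 8, 9] / [2, 4] / [5];  Q = [1, 3, 4, 6, 8] / [2, 7] / [5]
  Insert 6 (step 9): P = [1, 3, 6, 8, 9] / [2, 4, 7] / [5];  Q = [1, 3, 4, 6, 8] / [2, 7, 9] / [5]
Final shape: (5, 3, 1).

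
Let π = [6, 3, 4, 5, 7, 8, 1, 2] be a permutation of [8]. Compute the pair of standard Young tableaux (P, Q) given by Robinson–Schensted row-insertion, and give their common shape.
P = [1, 2, 5, 7, 8] / [3, 4] / [6];  Q = [1, 3, 4, 5, 6] / [2, 8] / [7];  common shape = (5, 2, 1)

Row-insert the values π_1, π_2, … into P one at a time, bumping the leftmost entry strictly greater than the inserted value down to the next row. The recording tableau Q records, in position (i, j), the step at which that cell was added to P.
  Insert 6 (step 1): P = [6];  Q = [1]
  Insert 3 (step 2): P = [3] / [6];  Q = [1] / [2]
  Insert 4 (step 3): P = [3, 4] / [6];  Q = [1, 3] / [2]
  Insert 5 (step 4): P = [3, 4, 5] / [6];  Q = [1, 3, 4] / [2]
  Insert 7 (step 5): P = [3, 4, 5, 7] / [6];  Q = [1, 3, 4, 5] / [2]
  Insert 8 (step 6): P = [3, 4, 5, 7, 8] / [6];  Q = [1, 3, 4, 5, 6] / [2]
  Insert 1 (step 7): P = [1, 4, 5, 7, 8] / [3] / [6];  Q = [1, 3, 4, 5, 6] / [2] / [7]
  Insert 2 (step 8): P = [1, 2, 5, 7, 8] / [3, 4] / [6];  Q = [1, 3, 4, 5, 6] / [2, 8] / [7]
Final shape: (5, 2, 1).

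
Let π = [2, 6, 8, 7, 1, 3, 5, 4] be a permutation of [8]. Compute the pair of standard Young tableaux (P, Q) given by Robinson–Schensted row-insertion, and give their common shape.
P = [1, 3, 4] / [2, 5, 7] / [6] / [8];  Q = [1, 2, 3] / [4, 6, 7] / [5] / [8];  common shape = (3, 3, 1, 1)

Row-insert the values π_1, π_2, … into P one at a time, bumping the leftmost entry strictly greater than the inserted value down to the next row. The recording tableau Q records, in position (i, j), the step at which that cell was added to P.
  Insert 2 (step 1): P = [2];  Q = [1]
  Insert 6 (step 2): P = [2, 6];  Q = [1, 2]
  Insert 8 (step 3): P = [2, 6, 8];  Q = [1, 2, 3]
  Insert 7 (step 4): P = [2, 6, 7] / [8];  Q = [1, 2, 3] / [4]
  Insert 1 (step 5): P = [1, 6, 7] / [2] / [8];  Q = [1, 2, 3] / [4] / [5]
  Insert 3 (step 6): P = [1, 3, 7] / [2, 6] / [8];  Q = [1, 2, 3] / [4, 6] / [5]
  Insert 5 (step 7): P = [1, 3, 5] / [2, 6, 7] / [8];  Q = [1, 2, 3] / [4, 6, 7] / [5]
  Insert 4 (step 8): P = [1, 3, 4] / [2, 5, 7] / [6] / [8];  Q = [1, 2, 3] / [4, 6, 7] / [5] / [8]
Final shape: (3, 3, 1, 1).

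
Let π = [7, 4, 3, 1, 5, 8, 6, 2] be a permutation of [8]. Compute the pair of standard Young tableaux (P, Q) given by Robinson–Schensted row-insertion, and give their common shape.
P = [1, 2, 6] / [3, 5] / [4, 8] / [7];  Q = [1, 5, 6] / [2, 7] / [3, 8] / [4];  common shape = (3, 2, 2, 1)

Row-insert the values π_1, π_2, … into P one at a time, bumping the leftmost entry strictly greater than the inserted value down to the next row. The recording tableau Q records, in position (i, j), the step at which that cell was added to P.
  Insert 7 (step 1): P = [7];  Q = [1]
  Insert 4 (step 2): P = [4] / [7];  Q = [1] / [2]
  Insert 3 (step 3): P = [3] / [4] / [7];  Q = [1] / [2] / [3]
  Insert 1 (step 4): P = [1] / [3] / [4] / [7];  Q = [1] / [2] / [3] / [4]
  Insert 5 (step 5): P = [1, 5] / [3] / [4] / [7];  Q = [1, 5] / [2] / [3] / [4]
  Insert 8 (step 6): P = [1, 5, 8] / [3] / [4] / [7];  Q = [1, 5, 6] / [2] / [3] / [4]
  Insert 6 (step 7): P = [1, 5, 6] / [3, 8] / [4] / [7];  Q = [1, 5, 6] / [2, 7] / [3] / [4]
  Insert 2 (step 8): P = [1, 2, 6] / [3, 5] / [4, 8] / [7];  Q = [1, 5, 6] / [2, 7] / [3, 8] / [4]
Final shape: (3, 2, 2, 1).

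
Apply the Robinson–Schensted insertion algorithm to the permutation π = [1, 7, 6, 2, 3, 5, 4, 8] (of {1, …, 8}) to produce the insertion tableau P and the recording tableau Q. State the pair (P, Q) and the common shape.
P = [1, 2, 3, 4, 8] / [5] / [6] / [7];  Q = [1, 2, 5, 6, 8] / [3] / [4] / [7];  common shape = (5, 1, 1, 1)

Row-insert the values π_1, π_2, … into P one at a time, bumping the leftmost entry strictly greater than the inserted value down to the next row. The recording tableau Q records, in position (i, j), the step at which that cell was added to P.
  Insert 1 (step 1): P = [1];  Q = [1]
  Insert 7 (step 2): P = [1, 7];  Q = [1, 2]
  Insert 6 (step 3): P = [1, 6] / [7];  Q = [1, 2] / [3]
  Insert 2 (step 4): P = [1, 2] / [6] / [7];  Q = [1, 2] / [3] / [4]
  Insert 3 (step 5): P = [1, 2, 3] / [6] / [7];  Q = [1, 2, 5] / [3] / [4]
  Insert 5 (step 6): P = [1, 2, 3, 5] / [6] / [7];  Q = [1, 2, 5, 6] / [3] / [4]
  Insert 4 (step 7): P = [1, 2, 3, 4] / [5] / [6] / [7];  Q = [1, 2, 5, 6] / [3] / [4] / [7]
  Insert 8 (step 8): P = [1, 2, 3, 4, 8] / [5] / [6] / [7];  Q = [1, 2, 5, 6, 8] / [3] / [4] / [7]
Final shape: (5, 1, 1, 1).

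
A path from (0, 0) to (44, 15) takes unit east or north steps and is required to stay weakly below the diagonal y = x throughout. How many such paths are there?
Number of paths = 26597044596360

By the reflection principle (André's argument), the number of monotone paths to (44, 15) with n ≤ m that never go above y = x is C(59, 44) − C(59, 45) = 39895566894540 − 13298522298180 = 26597044596360.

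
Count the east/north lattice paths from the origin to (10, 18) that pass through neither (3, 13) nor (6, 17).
Number of paths = 12272855

Inclusion–exclusion. Total paths: C(28, 10) = 13123110. Through P₁: C(16, 3)·C(12, 7) = 443520. Through P₂: C(23, 6)·C(5, 4) = 504735. Since P₁ is strictly southwest of P₂, a monotone path through both must visit P₁ then P₂; paths through both = C(16, 3)·C(7, 3)·C(5, 4) = 98000. Avoid both = 13123110 − 443520 − 504735 + 98000 = 12272855.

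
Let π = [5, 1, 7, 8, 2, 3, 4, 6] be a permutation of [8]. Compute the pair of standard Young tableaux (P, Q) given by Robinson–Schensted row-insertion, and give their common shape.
P = [1, 2, 3, 4, 6] / [5, 7, 8];  Q = [1, 3, 4, 7, 8] / [2, 5, 6];  common shape = (5, 3)

Row-insert the values π_1, π_2, … into P one at a time, bumping the leftmost entry strictly greater than the inserted value down to the next row. The recording tableau Q records, in position (i, j), the step at which that cell was added to P.
  Insert 5 (step 1): P = [5];  Q = [1]
  Insert 1 (step 2): P = [1] / [5];  Q = [1] / [2]
  Insert 7 (step 3): P = [1, 7] / [5];  Q = [1, 3] / [2]
  Insert 8 (step 4): P = [1, 7, 8] / [5];  Q = [1, 3, 4] / [2]
  Insert 2 (step 5): P = [1, 2, 8] / [5, 7];  Q = [1, 3, 4] / [2, 5]
  Insert 3 (step 6): P = [1, 2, 3] / [5, 7, 8];  Q = [1, 3, 4] / [2, 5, 6]
  Insert 4 (step 7): P = [1, 2, 3, 4] / [5, 7, 8];  Q = [1, 3, 4, 7] / [2, 5, 6]
  Insert 6 (step 8): P = [1, 2, 3, 4, 6] / [5, 7, 8];  Q = [1, 3, 4, 7, 8] / [2, 5, 6]
Final shape: (5, 3).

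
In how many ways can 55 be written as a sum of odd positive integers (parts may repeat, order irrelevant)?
p_odd(55) = 6378

Enumerate partitions using only odd parts via the recurrence o(n, m) = o(n, m−2) + o(n−m, m) over odd m, starting from the largest odd part ≤ n. This gives p_odd(55) = 6378. (Euler's theorem: equals the count of distinct-part partitions.)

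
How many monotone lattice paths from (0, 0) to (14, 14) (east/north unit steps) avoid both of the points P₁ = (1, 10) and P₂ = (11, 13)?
Number of paths = 30118428

Inclusion–exclusion. Total paths: C(28, 14) = 40116600. Through P₁: C(11, 1)·C(17, 13) = 26180. Through P₂: C(24, 11)·C(4, 3) = 9984576. Since P₁ is strictly southwest of P₂, a monotone path through both must visit P₁ then P₂; paths through both = C(11, 1)·C(13, 10)·C(4, 3) = 12584. Avoid both = 40116600 − 26180 − 9984576 + 12584 = 30118428.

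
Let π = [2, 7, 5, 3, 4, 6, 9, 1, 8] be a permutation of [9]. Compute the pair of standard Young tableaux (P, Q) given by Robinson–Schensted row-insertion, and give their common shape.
P = [1, 3, 4, 6, 8] / [2, 9] / [5] / [7];  Q = [1, 2, 5, 6, 7] / [3, 9] / [4] / [8];  common shape = (5, 2, 1, 1)

Row-insert the values π_1, π_2, … into P one at a time, bumping the leftmost entry strictly greater than the inserted value down to the next row. The recording tableau Q records, in position (i, j), the step at which that cell was added to P.
  Insert 2 (step 1): P = [2];  Q = [1]
  Insert 7 (step 2): P = [2, 7];  Q = [1, 2]
  Insert 5 (step 3): P = [2, 5] / [7];  Q = [1, 2] / [3]
  Insert 3 (step 4): P = [2, 3] / [5] / [7];  Q = [1, 2] / [3] / [4]
  Insert 4 (step 5): P = [2, 3, 4] / [5] / [7];  Q = [1, 2, 5] / [3] / [4]
  Insert 6 (step 6): P = [2, 3, 4, 6] / [5] / [7];  Q = [1, 2, 5, 6] / [3] / [4]
  Insert 9 (step 7): P = [2, 3, 4, 6, 9] / [5] / [7];  Q = [1, 2, 5, 6, 7] / [3] / [4]
  Insert 1 (step 8): P = [1, 3, 4, 6, 9] / [2] / [5] / [7];  Q = [1, 2, 5, 6, 7] / [3] / [4] / [8]
  Insert 8 (step 9): P = [1, 3, 4, 6, 8] / [2, 9] / [5] / [7];  Q = [1, 2, 5, 6, 7] / [3, 9] / [4] / [8]
Final shape: (5, 2, 1, 1).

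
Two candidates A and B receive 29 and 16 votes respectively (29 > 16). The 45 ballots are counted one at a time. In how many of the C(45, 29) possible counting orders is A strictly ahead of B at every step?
Strict-lead orderings = 186803188858

Total orderings of the 45 votes with 29 for A: C(45, 29) = 646626422970. By the Bertrand ballot formula (Cycle Lemma / reflection principle), the number of orderings in which A is strictly ahead of B throughout is (p − q)/(p + q) · C(p + q, p) = (29 − 16)/(29 + 16) · 646626422970 = 186803188858.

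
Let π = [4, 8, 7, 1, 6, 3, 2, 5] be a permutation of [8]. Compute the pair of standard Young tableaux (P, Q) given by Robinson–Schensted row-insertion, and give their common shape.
P = [1, 2, 5] / [3, 6] / [4] / [7] / [8];  Q = [1, 2, 8] / [3, 5] / [4] / [6] / [7];  common shape = (3, 2, 1, 1, 1)

Row-insert the values π_1, π_2, … into P one at a time, bumping the leftmost entry strictly greater than the inserted value down to the next row. The recording tableau Q records, in position (i, j), the step at which that cell was added to P.
  Insert 4 (step 1): P = [4];  Q = [1]
  Insert 8 (step 2): P = [4, 8];  Q = [1, 2]
  Insert 7 (step 3): P = [4, 7] / [8];  Q = [1, 2] / [3]
  Insert 1 (step 4): P = [1, 7] / [4] / [8];  Q = [1, 2] / [3] / [4]
  Insert 6 (step 5): P = [1, 6] / [4, 7] / [8];  Q = [1, 2] / [3, 5] / [4]
  Insert 3 (step 6): P = [1, 3] / [4, 6] / [7] / [8];  Q = [1, 2] / [3, 5] / [4] / [6]
  Insert 2 (step 7): P = [1, 2] / [3, 6] / [4] / [7] / [8];  Q = [1, 2] / [3, 5] / [4] / [6] / [7]
  Insert 5 (step 8): P = [1, 2, 5] / [3, 6] / [4] / [7] / [8];  Q = [1, 2, 8] / [3, 5] / [4] / [6] / [7]
Final shape: (3, 2, 1, 1, 1).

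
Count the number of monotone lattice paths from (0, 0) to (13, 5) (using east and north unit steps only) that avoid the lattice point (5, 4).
Number of paths = 7434

Total paths from (0, 0) to (13, 5): C(18, 13) = 8568. Paths through (5, 4): (paths (0, 0) → (5, 4)) × (paths (5, 4) → (13, 5)) = C(9, 5) · C(9, 8) = 126 · 9 = 1134. Avoidance count = 8568 − 1134 = 7434.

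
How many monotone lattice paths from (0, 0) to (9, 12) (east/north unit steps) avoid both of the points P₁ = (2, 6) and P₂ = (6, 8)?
Number of paths = 155477

Inclusion–exclusion. Total paths: C(21, 9) = 293930. Through P₁: C(8, 2)·C(13, 7) = 48048. Through P₂: C(14, 6)·C(7, 3) = 105105. Since P₁ is strictly southwest of P₂, a monotone path through both must visit P₁ then P₂; paths through both = C(8, 2)·C(6, 4)·C(7, 3) = 14700. Avoid both = 293930 − 48048 − 105105 + 14700 = 155477.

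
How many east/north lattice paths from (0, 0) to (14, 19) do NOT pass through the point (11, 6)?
Number of paths = 811878640

Total paths from (0, 0) to (14, 19): C(33, 14) = 818809200. Paths through (11, 6): (paths (0, 0) → (11, 6)) × (paths (11, 6) → (14, 19)) = C(17, 11) · C(16, 3) = 12376 · 560 = 6930560. Avoidance count = 818809200 − 6930560 = 811878640.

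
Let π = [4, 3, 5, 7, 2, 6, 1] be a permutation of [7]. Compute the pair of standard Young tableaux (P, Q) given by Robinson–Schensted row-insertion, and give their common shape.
P = [1, 5, 6] / [2, 7] / [3] / [4];  Q = [1, 3, 4] / [2, 6] / [5] / [7];  common shape = (3, 2, 1, 1)

Row-insert the values π_1, π_2, … into P one at a time, bumping the leftmost entry strictly greater than the inserted value down to the next row. The recording tableau Q records, in position (i, j), the step at which that cell was added to P.
  Insert 4 (step 1): P = [4];  Q = [1]
  Insert 3 (step 2): P = [3] / [4];  Q = [1] / [2]
  Insert 5 (step 3): P = [3, 5] / [4];  Q = [1, 3] / [2]
  Insert 7 (step 4): P = [3, 5, 7] / [4];  Q = [1, 3, 4] / [2]
  Insert 2 (step 5): P = [2, 5, 7] / [3] / [4];  Q = [1, 3, 4] / [2] / [5]
  Insert 6 (step 6): P = [2, 5, 6] / [3, 7] / [4];  Q = [1, 3, 4] / [2, 6] / [5]
  Insert 1 (step 7): P = [1, 5, 6] / [2, 7] / [3] / [4];  Q = [1, 3, 4] / [2, 6] / [5] / [7]
Final shape: (3, 2, 1, 1).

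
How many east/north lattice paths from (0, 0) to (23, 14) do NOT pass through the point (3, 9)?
Number of paths = 6095398200

Total paths from (0, 0) to (23, 14): C(37, 23) = 6107086800. Paths through (3, 9): (paths (0, 0) → (3, 9)) × (paths (3, 9) → (23, 14)) = C(12, 3) · C(25, 20) = 220 · 53130 = 11688600. Avoidance count = 6107086800 − 11688600 = 6095398200.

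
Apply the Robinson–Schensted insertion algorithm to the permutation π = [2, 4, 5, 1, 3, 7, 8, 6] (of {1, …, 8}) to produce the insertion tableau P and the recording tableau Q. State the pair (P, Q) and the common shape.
P = [1, 3, 5, 6, 8] / [2, 4, 7];  Q = [1, 2, 3, 6, 7] / [4, 5, 8];  common shape = (5, 3)

Row-insert the values π_1, π_2, … into P one at a time, bumping the leftmost entry strictly greater than the inserted value down to the next row. The recording tableau Q records, in position (i, j), the step at which that cell was added to P.
  Insert 2 (step 1): P = [2];  Q = [1]
  Insert 4 (step 2): P = [2, 4];  Q = [1, 2]
  Insert 5 (step 3): P = [2, 4, 5];  Q = [1, 2, 3]
  Insert 1 (step 4): P = [1, 4, 5] / [2];  Q = [1, 2, 3] / [4]
  Insert 3 (step 5): P = [1, 3, 5] / [2, 4];  Q = [1, 2, 3] / [4, 5]
  Insert 7 (step 6): P = [1, 3, 5, 7] / [2, 4];  Q = [1, 2, 3, 6] / [4, 5]
  Insert 8 (step 7): P = [1, 3, 5, 7, 8] / [2, 4];  Q = [1, 2, 3, 6, 7] / [4, 5]
  Insert 6 (step 8): P = [1, 3, 5, 6, 8] / [2, 4, 7];  Q = [1, 2, 3, 6, 7] / [4, 5, 8]
Final shape: (5, 3).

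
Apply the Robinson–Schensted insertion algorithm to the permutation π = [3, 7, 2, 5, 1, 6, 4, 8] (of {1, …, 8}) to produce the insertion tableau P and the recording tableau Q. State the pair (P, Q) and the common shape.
P = [1, 4, 6, 8] / [2, 5] / [3, 7];  Q = [1, 2, 6, 8] / [3, 4] / [5, 7];  common shape = (4, 2, 2)

Row-insert the values π_1, π_2, … into P one at a time, bumping the leftmost entry strictly greater than the inserted value down to the next row. The recording tableau Q records, in position (i, j), the step at which that cell was added to P.
  Insert 3 (step 1): P = [3];  Q = [1]
  Insert 7 (step 2): P = [3, 7];  Q = [1, 2]
  Insert 2 (step 3): P = [2, 7] / [3];  Q = [1, 2] / [3]
  Insert 5 (step 4): P = [2, 5] / [3, 7];  Q = [1, 2] / [3, 4]
  Insert 1 (step 5): P = [1, 5] / [2, 7] / [3];  Q = [1, 2] / [3, 4] / [5]
  Insert 6 (step 6): P = [1, 5, 6] / [2, 7] / [3];  Q = [1, 2, 6] / [3, 4] / [5]
  Insert 4 (step 7): P = [1, 4, 6] / [2, 5] / [3, 7];  Q = [1, 2, 6] / [3, 4] / [5, 7]
  Insert 8 (step 8): P = [1, 4, 6, 8] / [2, 5] / [3, 7];  Q = [1, 2, 6, 8] / [3, 4] / [5, 7]
Final shape: (4, 2, 2).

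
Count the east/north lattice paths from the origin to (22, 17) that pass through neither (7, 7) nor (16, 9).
Number of paths = 34234525845

Inclusion–exclusion. Total paths: C(39, 22) = 51021117810. Through P₁: C(14, 7)·C(25, 15) = 11218384320. Through P₂: C(25, 16)·C(14, 6) = 6135053925. Since P₁ is strictly southwest of P₂, a monotone path through both must visit P₁ then P₂; paths through both = C(14, 7)·C(11, 9)·C(14, 6) = 566846280. Avoid both = 51021117810 − 11218384320 − 6135053925 + 566846280 = 34234525845.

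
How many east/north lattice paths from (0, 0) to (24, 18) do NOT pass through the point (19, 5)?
Number of paths = 353332946778

Total paths from (0, 0) to (24, 18): C(42, 24) = 353697121050. Paths through (19, 5): (paths (0, 0) → (19, 5)) × (paths (19, 5) → (24, 18)) = C(24, 19) · C(18, 5) = 42504 · 8568 = 364174272. Avoidance count = 353697121050 − 364174272 = 353332946778.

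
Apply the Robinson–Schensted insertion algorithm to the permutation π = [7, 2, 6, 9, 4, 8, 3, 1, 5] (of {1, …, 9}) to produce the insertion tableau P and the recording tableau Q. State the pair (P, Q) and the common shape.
P = [1, 3, 5] / [2, 8] / [4, 9] / [6] / [7];  Q = [1, 3, 4] / [2, 6] / [5, 9] / [7] / [8];  common shape = (3, 2, 2, 1, 1)

Row-insert the values π_1, π_2, … into P one at a time, bumping the leftmost entry strictly greater than the inserted value down to the next row. The recording tableau Q records, in position (i, j), the step at which that cell was added to P.
  Insert 7 (step 1): P = [7];  Q = [1]
  Insert 2 (step 2): P = [2] / [7];  Q = [1] / [2]
  Insert 6 (step 3): P = [2, 6] / [7];  Q = [1, 3] / [2]
  Insert 9 (step 4): P = [2, 6, 9] / [7];  Q = [1, 3, 4] / [2]
  Insert 4 (step 5): P = [2, 4, 9] / [6] / [7];  Q = [1, 3, 4] / [2] / [5]
  Insert 8 (step 6): P = [2, 4, 8] / [6, 9] / [7];  Q = [1, 3, 4] / [2, 6] / [5]
  Insert 3 (step 7): P = [2, 3, 8] / [4, 9] / [6] / [7];  Q = [1, 3, 4] / [2, 6] / [5] / [7]
  Insert 1 (step 8): P = [1, 3, 8] / [2, 9] / [4] / [6] / [7];  Q = [1, 3, 4] / [2, 6] / [5] / [7] / [8]
  Insert 5 (step 9): P = [1, 3, 5] / [2, 8] / [4, 9] / [6] / [7];  Q = [1, 3, 4] / [2, 6] / [5, 9] / [7] / [8]
Final shape: (3, 2, 2, 1, 1).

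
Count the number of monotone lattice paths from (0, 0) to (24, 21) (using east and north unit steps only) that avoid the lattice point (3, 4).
Number of paths = 2766315731850

Total paths from (0, 0) to (24, 21): C(45, 24) = 3773655750150. Paths through (3, 4): (paths (0, 0) → (3, 4)) × (paths (3, 4) → (24, 21)) = C(7, 3) · C(38, 21) = 35 · 28781143380 = 1007340018300. Avoidance count = 3773655750150 − 1007340018300 = 2766315731850.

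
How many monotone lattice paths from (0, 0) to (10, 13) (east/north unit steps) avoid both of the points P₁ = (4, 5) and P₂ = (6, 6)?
Number of paths = 585508

Inclusion–exclusion. Total paths: C(23, 10) = 1144066. Through P₁: C(9, 4)·C(14, 6) = 378378. Through P₂: C(12, 6)·C(11, 4) = 304920. Since P₁ is strictly southwest of P₂, a monotone path through both must visit P₁ then P₂; paths through both = C(9, 4)·C(3, 2)·C(11, 4) = 124740. Avoid both = 1144066 − 378378 − 304920 + 124740 = 585508.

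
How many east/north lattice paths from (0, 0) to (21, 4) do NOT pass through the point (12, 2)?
Number of paths = 7645

Total paths from (0, 0) to (21, 4): C(25, 21) = 12650. Paths through (12, 2): (paths (0, 0) → (12, 2)) × (paths (12, 2) → (21, 4)) = C(14, 12) · C(11, 9) = 91 · 55 = 5005. Avoidance count = 12650 − 5005 = 7645.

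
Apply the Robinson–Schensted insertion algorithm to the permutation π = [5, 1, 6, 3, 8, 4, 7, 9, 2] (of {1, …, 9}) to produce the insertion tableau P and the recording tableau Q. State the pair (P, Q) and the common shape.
P = [1, 2, 4, 7, 9] / [3, 6, 8] / [5];  Q = [1, 3, 5, 7, 8] / [2, 4, 6] / [9];  common shape = (5, 3, 1)

Row-insert the values π_1, π_2, … into P one at a time, bumping the leftmost entry strictly greater than the inserted value down to the next row. The recording tableau Q records, in position (i, j), the step at which that cell was added to P.
  Insert 5 (step 1): P = [5];  Q = [1]
  Insert 1 (step 2): P = [1] / [5];  Q = [1] / [2]
  Insert 6 (step 3): P = [1, 6] / [5];  Q = [1, 3] / [2]
  Insert 3 (step 4): P = [1, 3] / [5, 6];  Q = [1, 3] / [2, 4]
  Insert 8 (step 5): P = [1, 3, 8] / [5, 6];  Q = [1, 3, 5] / [2, 4]
  Insert 4 (step 6): P = [1, 3, 4] / [5, 6, 8];  Q = [1, 3, 5] / [2, 4, 6]
  Insert 7 (step 7): P = [1, 3, 4, 7] / [5, 6, 8];  Q = [1, 3, 5, 7] / [2, 4, 6]
  Insert 9 (step 8): P = [1, 3, 4, 7, 9] / [5, 6, 8];  Q = [1, 3, 5, 7, 8] / [2, 4, 6]
  Insert 2 (step 9): P = [1, 2, 4, 7, 9] / [3, 6, 8] / [5];  Q = [1, 3, 5, 7, 8] / [2, 4, 6] / [9]
Final shape: (5, 3, 1).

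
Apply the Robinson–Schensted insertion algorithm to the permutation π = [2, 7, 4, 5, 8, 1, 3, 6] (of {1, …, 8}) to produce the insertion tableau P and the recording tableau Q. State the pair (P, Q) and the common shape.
P = [1, 3, 5, 6] / [2, 4, 8] / [7];  Q = [1, 2, 4, 5] / [3, 7, 8] / [6];  common shape = (4, 3, 1)

Row-insert the values π_1, π_2, … into P one at a time, bumping the leftmost entry strictly greater than the inserted value down to the next row. The recording tableau Q records, in position (i, j), the step at which that cell was added to P.
  Insert 2 (step 1): P = [2];  Q = [1]
  Insert 7 (step 2): P = [2, 7];  Q = [1, 2]
  Insert 4 (step 3): P = [2, 4] / [7];  Q = [1, 2] / [3]
  Insert 5 (step 4): P = [2, 4, 5] / [7];  Q = [1, 2, 4] / [3]
  Insert 8 (step 5): P = [2, 4, 5, 8] / [7];  Q = [1, 2, 4, 5] / [3]
  Insert 1 (step 6): P = [1, 4, 5, 8] / [2] / [7];  Q = [1, 2, 4, 5] / [3] / [6]
  Insert 3 (step 7): P = [1, 3, 5, 8] / [2, 4] / [7];  Q = [1, 2, 4, 5] / [3, 7] / [6]
  Insert 6 (step 8): P = [1, 3, 5, 6] / [2, 4, 8] / [7];  Q = [1, 2, 4, 5] / [3, 7, 8] / [6]
Final shape: (4, 3, 1).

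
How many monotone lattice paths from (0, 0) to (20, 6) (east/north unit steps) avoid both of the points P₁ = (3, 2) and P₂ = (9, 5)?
Number of paths = 156436

Inclusion–exclusion. Total paths: C(26, 20) = 230230. Through P₁: C(5, 3)·C(21, 17) = 59850. Through P₂: C(14, 9)·C(12, 11) = 24024. Since P₁ is strictly southwest of P₂, a monotone path through both must visit P₁ then P₂; paths through both = C(5, 3)·C(9, 6)·C(12, 11) = 10080. Avoid both = 230230 − 59850 − 24024 + 10080 = 156436.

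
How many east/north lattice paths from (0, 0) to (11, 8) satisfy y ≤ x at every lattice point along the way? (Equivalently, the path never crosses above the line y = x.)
Number of paths = 25194

By the reflection principle (André's argument), the number of monotone paths to (11, 8) with n ≤ m that never go above y = x is C(19, 11) − C(19, 12) = 75582 − 50388 = 25194.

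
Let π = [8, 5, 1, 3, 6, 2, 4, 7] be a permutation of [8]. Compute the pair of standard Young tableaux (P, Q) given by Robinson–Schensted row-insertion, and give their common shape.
P = [1, 2, 4, 7] / [3, 6] / [5] / [8];  Q = [1, 4, 5, 8] / [2, 7] / [3] / [6];  common shape = (4, 2, 1, 1)

Row-insert the values π_1, π_2, … into P one at a time, bumping the leftmost entry strictly greater than the inserted value down to the next row. The recording tableau Q records, in position (i, j), the step at which that cell was added to P.
  Insert 8 (step 1): P = [8];  Q = [1]
  Insert 5 (step 2): P = [5] / [8];  Q = [1] / [2]
  Insert 1 (step 3): P = [1] / [5] / [8];  Q = [1] / [2] / [3]
  Insert 3 (step 4): P = [1, 3] / [5] / [8];  Q = [1, 4] / [2] / [3]
  Insert 6 (step 5): P = [1, 3, 6] / [5] / [8];  Q = [1, 4, 5] / [2] / [3]
  Insert 2 (step 6): P = [1, 2, 6] / [3] / [5] / [8];  Q = [1, 4, 5] / [2] / [3] / [6]
  Insert 4 (step 7): P = [1, 2, 4] / [3, 6] / [5] / [8];  Q = [1, 4, 5] / [2, 7] / [3] / [6]
  Insert 7 (step 8): P = [1, 2, 4, 7] / [3, 6] / [5] / [8];  Q = [1, 4, 5, 8] / [2, 7] / [3] / [6]
Final shape: (4, 2, 1, 1).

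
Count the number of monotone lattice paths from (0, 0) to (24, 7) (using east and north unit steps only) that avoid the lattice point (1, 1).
Number of paths = 1679535

Total paths from (0, 0) to (24, 7): C(31, 24) = 2629575. Paths through (1, 1): (paths (0, 0) → (1, 1)) × (paths (1, 1) → (24, 7)) = C(2, 1) · C(29, 23) = 2 · 475020 = 950040. Avoidance count = 2629575 − 950040 = 1679535.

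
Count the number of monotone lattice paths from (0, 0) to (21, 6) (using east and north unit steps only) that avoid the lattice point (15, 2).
Number of paths = 267450

Total paths from (0, 0) to (21, 6): C(27, 21) = 296010. Paths through (15, 2): (paths (0, 0) → (15, 2)) × (paths (15, 2) → (21, 6)) = C(17, 15) · C(10, 6) = 136 · 210 = 28560. Avoidance count = 296010 − 28560 = 267450.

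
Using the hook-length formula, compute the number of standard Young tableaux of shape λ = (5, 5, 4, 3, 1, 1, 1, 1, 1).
# SYT of shape (5, 5, 4, 3, 1, 1, 1, 1, 1) = 1034136180

Hook-length formula: f^λ = n! / Π hook(c), product over all cells c of the Young diagram. For λ = (5, 5, 4, 3, 1, 1, 1, 1, 1), n = 22 boxes. Hook lengths by row (left-to-right, top-to-bottom): [13, 7, 6, 4, 2]; [12, 6, 5, 3, 1]; [10, 4, 3, 1]; [8, 2, 1]; [5]; [4]; [3]; [2]; [1]. Product of hooks = 1086898176000. So f^λ = 22! / 1086898176000 = 1124000727777607680000 / 1086898176000 = 1034136180.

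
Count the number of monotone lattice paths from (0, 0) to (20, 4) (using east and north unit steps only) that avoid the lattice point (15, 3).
Number of paths = 5730

Total paths from (0, 0) to (20, 4): C(24, 20) = 10626. Paths through (15, 3): (paths (0, 0) → (15, 3)) × (paths (15, 3) → (20, 4)) = C(18, 15) · C(6, 5) = 816 · 6 = 4896. Avoidance count = 10626 − 4896 = 5730.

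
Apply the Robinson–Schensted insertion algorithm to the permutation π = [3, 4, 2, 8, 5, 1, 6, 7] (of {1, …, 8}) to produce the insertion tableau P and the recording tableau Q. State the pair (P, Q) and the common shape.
P = [1, 4, 5, 6, 7] / [2, 8] / [3];  Q = [1, 2, 4, 7, 8] / [3, 5] / [6];  common shape = (5, 2, 1)

Row-insert the values π_1, π_2, … into P one at a time, bumping the leftmost entry strictly greater than the inserted value down to the next row. The recording tableau Q records, in position (i, j), the step at which that cell was added to P.
  Insert 3 (step 1): P = [3];  Q = [1]
  Insert 4 (step 2): P = [3, 4];  Q = [1, 2]
  Insert 2 (step 3): P = [2, 4] / [3];  Q = [1, 2] / [3]
  Insert 8 (step 4): P = [2, 4, 8] / [3];  Q = [1, 2, 4] / [3]
  Insert 5 (step 5): P = [2, 4, 5] / [3, 8];  Q = [1, 2, 4] / [3, 5]
  Insert 1 (step 6): P = [1, 4, 5] / [2, 8] / [3];  Q = [1, 2, 4] / [3, 5] / [6]
  Insert 6 (step 7): P = [1, 4, 5, 6] / [2, 8] / [3];  Q = [1, 2, 4, 7] / [3, 5] / [6]
  Insert 7 (step 8): P = [1, 4, 5, 6, 7] / [2, 8] / [3];  Q = [1, 2, 4, 7, 8] / [3, 5] / [6]
Final shape: (5, 2, 1).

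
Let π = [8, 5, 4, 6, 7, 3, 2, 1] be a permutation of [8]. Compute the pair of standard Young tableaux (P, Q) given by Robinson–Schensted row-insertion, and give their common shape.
P = [1, 6, 7] / [2] / [3] / [4] / [5] / [8];  Q = [1, 4, 5] / [2] / [3] / [6] / [7] / [8];  common shape = (3, 1, 1, 1, 1, 1)

Row-insert the values π_1, π_2, … into P one at a time, bumping the leftmost entry strictly greater than the inserted value down to the next row. The recording tableau Q records, in position (i, j), the step at which that cell was added to P.
  Insert 8 (step 1): P = [8];  Q = [1]
  Insert 5 (step 2): P = [5] / [8];  Q = [1] / [2]
  Insert 4 (step 3): P = [4] / [5] / [8];  Q = [1] / [2] / [3]
  Insert 6 (step 4): P = [4, 6] / [5] / [8];  Q = [1, 4] / [2] / [3]
  Insert 7 (step 5): P = [4, 6, 7] / [5] / [8];  Q = [1, 4, 5] / [2] / [3]
  Insert 3 (step 6): P = [3, 6, 7] / [4] / [5] / [8];  Q = [1, 4, 5] / [2] / [3] / [6]
  Insert 2 (step 7): P = [2, 6, 7] / [3] / [4] / [5] / [8];  Q = [1, 4, 5] / [2] / [3] / [6] / [7]
  Insert 1 (step 8): P = [1, 6, 7] / [2] / [3] / [4] / [5] / [8];  Q = [1, 4, 5] / [2] / [3] / [6] / [7] / [8]
Final shape: (3, 1, 1, 1, 1, 1).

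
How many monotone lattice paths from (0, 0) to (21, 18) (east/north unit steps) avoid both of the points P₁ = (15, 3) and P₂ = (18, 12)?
Number of paths = 55064513346

Inclusion–exclusion. Total paths: C(39, 21) = 62359143990. Through P₁: C(18, 15)·C(21, 6) = 44279424. Through P₂: C(30, 18)·C(9, 3) = 7265430900. Since P₁ is strictly southwest of P₂, a monotone path through both must visit P₁ then P₂; paths through both = C(18, 15)·C(12, 3)·C(9, 3) = 15079680. Avoid both = 62359143990 − 44279424 − 7265430900 + 15079680 = 55064513346.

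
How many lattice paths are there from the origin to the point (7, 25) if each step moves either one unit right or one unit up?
Number of paths = 3365856

A monotone lattice path from (0, 0) to (7, 25) consists of 7 east steps and 25 north steps in some order, so it is determined by which 7 of the 32 steps are east. The count is C(32, 7) = 3365856.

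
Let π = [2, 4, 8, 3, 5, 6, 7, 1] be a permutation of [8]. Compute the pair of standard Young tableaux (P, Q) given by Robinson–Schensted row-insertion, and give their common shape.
P = [1, 3, 5, 6, 7] / [2, 8] / [4];  Q = [1, 2, 3, 6, 7] / [4, 5] / [8];  common shape = (5, 2, 1)

Row-insert the values π_1, π_2, … into P one at a time, bumping the leftmost entry strictly greater than the inserted value down to the next row. The recording tableau Q records, in position (i, j), the step at which that cell was added to P.
  Insert 2 (step 1): P = [2];  Q = [1]
  Insert 4 (step 2): P = [2, 4];  Q = [1, 2]
  Insert 8 (step 3): P = [2, 4, 8];  Q = [1, 2, 3]
  Insert 3 (step 4): P = [2, 3, 8] / [4];  Q = [1, 2, 3] / [4]
  Insert 5 (step 5): P = [2, 3, 5] / [4, 8];  Q = [1, 2, 3] / [4, 5]
  Insert 6 (step 6): P = [2, 3, 5, 6] / [4, 8];  Q = [1, 2, 3, 6] / [4, 5]
  Insert 7 (step 7): P = [2, 3, 5, 6, 7] / [4, 8];  Q = [1, 2, 3, 6, 7] / [4, 5]
  Insert 1 (step 8): P = [1, 3, 5, 6, 7] / [2, 8] / [4];  Q = [1, 2, 3, 6, 7] / [4, 5] / [8]
Final shape: (5, 2, 1).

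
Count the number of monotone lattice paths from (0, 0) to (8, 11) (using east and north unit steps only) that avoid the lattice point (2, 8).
Number of paths = 71802

Total paths from (0, 0) to (8, 11): C(19, 8) = 75582. Paths through (2, 8): (paths (0, 0) → (2, 8)) × (paths (2, 8) → (8, 11)) = C(10, 2) · C(9, 6) = 45 · 84 = 3780. Avoidance count = 75582 − 3780 = 71802.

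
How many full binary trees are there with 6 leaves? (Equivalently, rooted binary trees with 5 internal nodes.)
C_5 = 42

These full binary trees are counted by the Catalan number C_n = (1/(n + 1)) · C(2n, n). For n = 5: C_5 = (1/6) · C(10, 5) = 252/6 = 42.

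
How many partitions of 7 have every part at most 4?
p(7, parts ≤ 4) = 11

Partitions of 7 with all parts ≤ 4: 4+3, 4+2+1, 4+1+1+1, 3+3+1, 3+2+2, 3+2+1+1, 3+1+1+1+1, 2+2+2+1, 2+2+1+1+1, 2+1+1+1+1+1, 1+1+1+1+1+1+1. Count = 11.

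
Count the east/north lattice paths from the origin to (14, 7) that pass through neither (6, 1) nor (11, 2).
Number of paths = 93243

Inclusion–exclusion. Total paths: C(21, 14) = 116280. Through P₁: C(7, 6)·C(14, 8) = 21021. Through P₂: C(13, 11)·C(8, 3) = 4368. Since P₁ is strictly southwest of P₂, a monotone path through both must visit P₁ then P₂; paths through both = C(7, 6)·C(6, 5)·C(8, 3) = 2352. Avoid both = 116280 − 21021 − 4368 + 2352 = 93243.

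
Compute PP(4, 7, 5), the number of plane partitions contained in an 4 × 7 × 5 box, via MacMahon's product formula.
PP(4, 7, 5) = 868489479

Evaluate the triple product over i = 1..4, j = 1..7, k = 1..5. The factors are (2/1) · (3/2) · (4/3) · (5/4) · (6/5) · (3/2) · (4/3) · (5/4) · … (140 factors total). The numerators and denominators telescope so the product is an integer; carrying out the multiplication exactly gives PP(4, 7, 5) = 868489479.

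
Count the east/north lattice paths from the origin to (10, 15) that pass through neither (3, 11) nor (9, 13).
Number of paths = 1686956

Inclusion–exclusion. Total paths: C(25, 10) = 3268760. Through P₁: C(14, 3)·C(11, 7) = 120120. Through P₂: C(22, 9)·C(3, 1) = 1492260. Since P₁ is strictly southwest of P₂, a monotone path through both must visit P₁ then P₂; paths through both = C(14, 3)·C(8, 6)·C(3, 1) = 30576. Avoid both = 3268760 − 120120 − 1492260 + 30576 = 1686956.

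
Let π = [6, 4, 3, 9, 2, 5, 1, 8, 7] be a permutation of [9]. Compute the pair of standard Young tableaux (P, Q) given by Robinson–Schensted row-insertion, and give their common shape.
P = [1, 5, 7] / [2, 8] / [3, 9] / [4] / [6];  Q = [1, 4, 8] / [2, 6] / [3, 9] / [5] / [7];  common shape = (3, 2, 2, 1, 1)

Row-insert the values π_1, π_2, … into P one at a time, bumping the leftmost entry strictly greater than the inserted value down to the next row. The recording tableau Q records, in position (i, j), the step at which that cell was added to P.
  Insert 6 (step 1): P = [6];  Q = [1]
  Insert 4 (step 2): P = [4] / [6];  Q = [1] / [2]
  Insert 3 (step 3): P = [3] / [4] / [6];  Q = [1] / [2] / [3]
  Insert 9 (step 4): P = [3, 9] / [4] / [6];  Q = [1, 4] / [2] / [3]
  Insert 2 (step 5): P = [2, 9] / [3] / [4] / [6];  Q = [1, 4] / [2] / [3] / [5]
  Insert 5 (step 6): P = [2, 5] / [3, 9] / [4] / [6];  Q = [1, 4] / [2, 6] / [3] / [5]
  Insert 1 (step 7): P = [1, 5] / [2, 9] / [3] / [4] / [6];  Q = [1, 4] / [2, 6] / [3] / [5] / [7]
  Insert 8 (step 8): P = [1, 5, 8] / [2, 9] / [3] / [4] / [6];  Q = [1, 4, 8] / [2, 6] / [3] / [5] / [7]
  Insert 7 (step 9): P = [1, 5, 7] / [2, 8] / [3, 9] / [4] / [6];  Q = [1, 4, 8] / [2, 6] / [3, 9] / [5] / [7]
Final shape: (3, 2, 2, 1, 1).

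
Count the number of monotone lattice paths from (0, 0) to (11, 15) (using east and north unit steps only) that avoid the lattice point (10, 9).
Number of paths = 7079514

Total paths from (0, 0) to (11, 15): C(26, 11) = 7726160. Paths through (10, 9): (paths (0, 0) → (10, 9)) × (paths (10, 9) → (11, 15)) = C(19, 10) · C(7, 1) = 92378 · 7 = 646646. Avoidance count = 7726160 − 646646 = 7079514.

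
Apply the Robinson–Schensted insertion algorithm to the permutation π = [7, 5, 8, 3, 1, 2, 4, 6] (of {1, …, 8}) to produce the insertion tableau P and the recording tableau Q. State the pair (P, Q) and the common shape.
P = [1, 2, 4, 6] / [3, 8] / [5] / [7];  Q = [1, 3, 7, 8] / [2, 6] / [4] / [5];  common shape = (4, 2, 1, 1)

Row-insert the values π_1, π_2, … into P one at a time, bumping the leftmost entry strictly greater than the inserted value down to the next row. The recording tableau Q records, in position (i, j), the step at which that cell was added to P.
  Insert 7 (step 1): P = [7];  Q = [1]
  Insert 5 (step 2): P = [5] / [7];  Q = [1] / [2]
  Insert 8 (step 3): P = [5, 8] / [7];  Q = [1, 3] / [2]
  Insert 3 (step 4): P = [3, 8] / [5] / [7];  Q = [1, 3] / [2] / [4]
  Insert 1 (step 5): P = [1, 8] / [3] / [5] / [7];  Q = [1, 3] / [2] / [4] / [5]
  Insert 2 (step 6): P = [1, 2] / [3, 8] / [5] / [7];  Q = [1, 3] / [2, 6] / [4] / [5]
  Insert 4 (step 7): P = [1, 2, 4] / [3, 8] / [5] / [7];  Q = [1, 3, 7] / [2, 6] / [4] / [5]
  Insert 6 (step 8): P = [1, 2, 4, 6] / [3, 8] / [5] / [7];  Q = [1, 3, 7, 8] / [2, 6] / [4] / [5]
Final shape: (4, 2, 1, 1).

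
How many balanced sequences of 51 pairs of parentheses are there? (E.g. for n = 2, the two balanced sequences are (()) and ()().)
C_51 = 7684785670514316385230816156

These balanced parentheses are counted by the Catalan number C_n = (1/(n + 1)) · C(2n, n). For n = 51: C_51 = (1/52) · C(102, 51) = 399608854866744452032002440112/52 = 7684785670514316385230816156.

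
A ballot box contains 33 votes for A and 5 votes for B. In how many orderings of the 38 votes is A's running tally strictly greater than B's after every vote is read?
Strict-lead orderings = 369852

Total orderings of the 38 votes with 33 for A: C(38, 33) = 501942. By the Bertrand ballot formula (Cycle Lemma / reflection principle), the number of orderings in which A is strictly ahead of B throughout is (p − q)/(p + q) · C(p + q, p) = (33 − 5)/(33 + 5) · 501942 = 369852.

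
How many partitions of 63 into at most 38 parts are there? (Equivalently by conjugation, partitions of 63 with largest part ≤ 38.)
p(63, parts ≤ 38) = 1498161

Use the recurrence p(n, m) = p(n, m−1) + p(n−m, m): either the largest part is < m (count p(n, m−1)) or the largest part is exactly m (remove one copy of m, count p(n−m, m)). With p(0, ·) = 1 this gives p(63, parts ≤ 38) = 1498161. (By conjugating Young diagrams, this also counts partitions of 63 into at most 38 parts.)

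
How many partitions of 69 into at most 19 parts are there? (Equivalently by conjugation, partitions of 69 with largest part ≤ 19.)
p(69, parts ≤ 19) = 2510840

Use the recurrence p(n, m) = p(n, m−1) + p(n−m, m): either the largest part is < m (count p(n, m−1)) or the largest part is exactly m (remove one copy of m, count p(n−m, m)). With p(0, ·) = 1 this gives p(69, parts ≤ 19) = 2510840. (By conjugating Young diagrams, this also counts partitions of 69 into at most 19 parts.)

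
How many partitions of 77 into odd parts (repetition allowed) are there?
p_odd(77) = 58499

Enumerate partitions using only odd parts via the recurrence o(n, m) = o(n, m−2) + o(n−m, m) over odd m, starting from the largest odd part ≤ n. This gives p_odd(77) = 58499. (Euler's theorem: equals the count of distinct-part partitions.)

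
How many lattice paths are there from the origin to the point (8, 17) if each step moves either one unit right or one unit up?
Number of paths = 1081575

A monotone lattice path from (0, 0) to (8, 17) consists of 8 east steps and 17 north steps in some order, so it is determined by which 8 of the 25 steps are east. The count is C(25, 8) = 1081575.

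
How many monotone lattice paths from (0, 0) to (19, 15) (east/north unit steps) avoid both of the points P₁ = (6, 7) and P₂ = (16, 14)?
Number of paths = 1058579052

Inclusion–exclusion. Total paths: C(34, 19) = 1855967520. Through P₁: C(13, 6)·C(21, 13) = 349188840. Through P₂: C(30, 16)·C(4, 3) = 581690700. Since P₁ is strictly southwest of P₂, a monotone path through both must visit P₁ then P₂; paths through both = C(13, 6)·C(17, 10)·C(4, 3) = 133491072. Avoid both = 1855967520 − 349188840 − 581690700 + 133491072 = 1058579052.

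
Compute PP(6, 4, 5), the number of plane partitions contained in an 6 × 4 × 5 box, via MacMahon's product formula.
PP(6, 4, 5) = 133613766

Evaluate the triple product over i = 1..6, j = 1..4, k = 1..5. The factors are (2/1) · (3/2) · (4/3) · (5/4) · (6/5) · (3/2) · (4/3) · (5/4) · … (120 factors total). The numerators and denominators telescope so the product is an integer; carrying out the multiplication exactly gives PP(6, 4, 5) = 133613766.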